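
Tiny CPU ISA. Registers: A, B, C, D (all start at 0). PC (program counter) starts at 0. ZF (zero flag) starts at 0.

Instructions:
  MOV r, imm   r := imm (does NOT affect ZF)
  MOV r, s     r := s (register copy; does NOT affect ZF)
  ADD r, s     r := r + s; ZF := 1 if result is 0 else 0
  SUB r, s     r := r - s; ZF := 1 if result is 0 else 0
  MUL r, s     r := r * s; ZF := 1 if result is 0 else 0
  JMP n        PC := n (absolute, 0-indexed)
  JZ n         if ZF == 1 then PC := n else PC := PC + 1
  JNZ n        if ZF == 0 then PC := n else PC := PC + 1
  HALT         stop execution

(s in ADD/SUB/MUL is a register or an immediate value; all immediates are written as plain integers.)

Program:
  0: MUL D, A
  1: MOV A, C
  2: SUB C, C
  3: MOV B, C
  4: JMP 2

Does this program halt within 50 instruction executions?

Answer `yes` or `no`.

Answer: no

Derivation:
Step 1: PC=0 exec 'MUL D, A'. After: A=0 B=0 C=0 D=0 ZF=1 PC=1
Step 2: PC=1 exec 'MOV A, C'. After: A=0 B=0 C=0 D=0 ZF=1 PC=2
Step 3: PC=2 exec 'SUB C, C'. After: A=0 B=0 C=0 D=0 ZF=1 PC=3
Step 4: PC=3 exec 'MOV B, C'. After: A=0 B=0 C=0 D=0 ZF=1 PC=4
Step 5: PC=4 exec 'JMP 2'. After: A=0 B=0 C=0 D=0 ZF=1 PC=2
State after step 5 equals state after step 2: the program is in a cycle of length 3 and will never halt.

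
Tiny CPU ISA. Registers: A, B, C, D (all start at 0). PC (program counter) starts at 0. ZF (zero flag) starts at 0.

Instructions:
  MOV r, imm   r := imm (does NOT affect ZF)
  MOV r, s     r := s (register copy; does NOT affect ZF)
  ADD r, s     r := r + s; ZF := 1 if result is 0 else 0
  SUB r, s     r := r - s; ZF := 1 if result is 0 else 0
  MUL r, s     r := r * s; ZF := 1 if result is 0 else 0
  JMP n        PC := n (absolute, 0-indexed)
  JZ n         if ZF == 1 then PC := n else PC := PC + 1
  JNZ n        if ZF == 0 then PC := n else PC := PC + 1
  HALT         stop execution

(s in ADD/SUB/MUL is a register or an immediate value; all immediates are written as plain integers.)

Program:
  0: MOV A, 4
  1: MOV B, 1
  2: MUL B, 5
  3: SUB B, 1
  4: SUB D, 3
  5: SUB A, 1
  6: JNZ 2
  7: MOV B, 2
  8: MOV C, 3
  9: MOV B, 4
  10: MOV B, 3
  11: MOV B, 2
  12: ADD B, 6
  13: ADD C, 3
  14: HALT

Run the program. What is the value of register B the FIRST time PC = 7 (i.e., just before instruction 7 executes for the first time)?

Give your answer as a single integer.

Step 1: PC=0 exec 'MOV A, 4'. After: A=4 B=0 C=0 D=0 ZF=0 PC=1
Step 2: PC=1 exec 'MOV B, 1'. After: A=4 B=1 C=0 D=0 ZF=0 PC=2
Step 3: PC=2 exec 'MUL B, 5'. After: A=4 B=5 C=0 D=0 ZF=0 PC=3
Step 4: PC=3 exec 'SUB B, 1'. After: A=4 B=4 C=0 D=0 ZF=0 PC=4
Step 5: PC=4 exec 'SUB D, 3'. After: A=4 B=4 C=0 D=-3 ZF=0 PC=5
Step 6: PC=5 exec 'SUB A, 1'. After: A=3 B=4 C=0 D=-3 ZF=0 PC=6
Step 7: PC=6 exec 'JNZ 2'. After: A=3 B=4 C=0 D=-3 ZF=0 PC=2
Step 8: PC=2 exec 'MUL B, 5'. After: A=3 B=20 C=0 D=-3 ZF=0 PC=3
Step 9: PC=3 exec 'SUB B, 1'. After: A=3 B=19 C=0 D=-3 ZF=0 PC=4
Step 10: PC=4 exec 'SUB D, 3'. After: A=3 B=19 C=0 D=-6 ZF=0 PC=5
Step 11: PC=5 exec 'SUB A, 1'. After: A=2 B=19 C=0 D=-6 ZF=0 PC=6
Step 12: PC=6 exec 'JNZ 2'. After: A=2 B=19 C=0 D=-6 ZF=0 PC=2
Step 13: PC=2 exec 'MUL B, 5'. After: A=2 B=95 C=0 D=-6 ZF=0 PC=3
Step 14: PC=3 exec 'SUB B, 1'. After: A=2 B=94 C=0 D=-6 ZF=0 PC=4
Step 15: PC=4 exec 'SUB D, 3'. After: A=2 B=94 C=0 D=-9 ZF=0 PC=5
Step 16: PC=5 exec 'SUB A, 1'. After: A=1 B=94 C=0 D=-9 ZF=0 PC=6
Step 17: PC=6 exec 'JNZ 2'. After: A=1 B=94 C=0 D=-9 ZF=0 PC=2
Step 18: PC=2 exec 'MUL B, 5'. After: A=1 B=470 C=0 D=-9 ZF=0 PC=3
Step 19: PC=3 exec 'SUB B, 1'. After: A=1 B=469 C=0 D=-9 ZF=0 PC=4
Step 20: PC=4 exec 'SUB D, 3'. After: A=1 B=469 C=0 D=-12 ZF=0 PC=5
Step 21: PC=5 exec 'SUB A, 1'. After: A=0 B=469 C=0 D=-12 ZF=1 PC=6
Step 22: PC=6 exec 'JNZ 2'. After: A=0 B=469 C=0 D=-12 ZF=1 PC=7
First time PC=7: B=469

469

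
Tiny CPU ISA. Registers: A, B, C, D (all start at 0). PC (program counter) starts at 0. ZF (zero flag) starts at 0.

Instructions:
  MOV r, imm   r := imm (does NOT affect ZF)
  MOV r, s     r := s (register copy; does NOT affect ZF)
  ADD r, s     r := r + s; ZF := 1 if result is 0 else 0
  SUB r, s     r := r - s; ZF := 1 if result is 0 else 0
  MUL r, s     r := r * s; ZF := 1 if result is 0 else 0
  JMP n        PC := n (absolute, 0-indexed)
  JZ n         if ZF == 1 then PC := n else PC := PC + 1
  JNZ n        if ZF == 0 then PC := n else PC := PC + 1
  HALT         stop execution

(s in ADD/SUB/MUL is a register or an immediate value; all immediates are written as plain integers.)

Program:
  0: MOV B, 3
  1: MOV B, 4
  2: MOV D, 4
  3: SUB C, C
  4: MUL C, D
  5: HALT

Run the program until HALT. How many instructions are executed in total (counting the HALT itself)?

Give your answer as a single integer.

Answer: 6

Derivation:
Step 1: PC=0 exec 'MOV B, 3'. After: A=0 B=3 C=0 D=0 ZF=0 PC=1
Step 2: PC=1 exec 'MOV B, 4'. After: A=0 B=4 C=0 D=0 ZF=0 PC=2
Step 3: PC=2 exec 'MOV D, 4'. After: A=0 B=4 C=0 D=4 ZF=0 PC=3
Step 4: PC=3 exec 'SUB C, C'. After: A=0 B=4 C=0 D=4 ZF=1 PC=4
Step 5: PC=4 exec 'MUL C, D'. After: A=0 B=4 C=0 D=4 ZF=1 PC=5
Step 6: PC=5 exec 'HALT'. After: A=0 B=4 C=0 D=4 ZF=1 PC=5 HALTED
Total instructions executed: 6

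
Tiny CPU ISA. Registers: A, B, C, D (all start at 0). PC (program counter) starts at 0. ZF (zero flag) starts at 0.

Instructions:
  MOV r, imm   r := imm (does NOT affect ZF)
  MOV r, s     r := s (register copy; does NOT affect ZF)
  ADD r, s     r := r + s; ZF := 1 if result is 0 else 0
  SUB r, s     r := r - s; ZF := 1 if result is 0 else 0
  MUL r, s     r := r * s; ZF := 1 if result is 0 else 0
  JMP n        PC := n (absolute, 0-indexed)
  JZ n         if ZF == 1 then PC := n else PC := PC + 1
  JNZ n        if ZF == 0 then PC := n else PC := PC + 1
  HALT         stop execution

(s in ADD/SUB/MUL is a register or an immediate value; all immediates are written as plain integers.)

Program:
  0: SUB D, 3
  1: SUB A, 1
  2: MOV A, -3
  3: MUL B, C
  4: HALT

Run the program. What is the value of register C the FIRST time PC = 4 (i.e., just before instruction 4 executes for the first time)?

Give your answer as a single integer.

Step 1: PC=0 exec 'SUB D, 3'. After: A=0 B=0 C=0 D=-3 ZF=0 PC=1
Step 2: PC=1 exec 'SUB A, 1'. After: A=-1 B=0 C=0 D=-3 ZF=0 PC=2
Step 3: PC=2 exec 'MOV A, -3'. After: A=-3 B=0 C=0 D=-3 ZF=0 PC=3
Step 4: PC=3 exec 'MUL B, C'. After: A=-3 B=0 C=0 D=-3 ZF=1 PC=4
First time PC=4: C=0

0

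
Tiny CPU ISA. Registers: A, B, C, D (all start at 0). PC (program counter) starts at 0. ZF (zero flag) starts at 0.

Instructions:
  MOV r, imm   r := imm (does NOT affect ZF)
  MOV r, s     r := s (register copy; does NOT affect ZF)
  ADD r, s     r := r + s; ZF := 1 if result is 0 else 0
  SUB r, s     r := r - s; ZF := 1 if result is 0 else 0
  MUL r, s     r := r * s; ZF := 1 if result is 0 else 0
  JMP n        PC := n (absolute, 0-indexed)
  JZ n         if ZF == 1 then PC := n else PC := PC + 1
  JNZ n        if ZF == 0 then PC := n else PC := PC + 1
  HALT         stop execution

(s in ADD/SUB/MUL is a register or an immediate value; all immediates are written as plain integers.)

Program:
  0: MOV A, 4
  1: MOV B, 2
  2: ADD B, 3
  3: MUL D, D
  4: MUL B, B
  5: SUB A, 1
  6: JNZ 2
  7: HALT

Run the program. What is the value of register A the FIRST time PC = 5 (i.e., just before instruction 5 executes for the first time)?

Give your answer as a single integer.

Step 1: PC=0 exec 'MOV A, 4'. After: A=4 B=0 C=0 D=0 ZF=0 PC=1
Step 2: PC=1 exec 'MOV B, 2'. After: A=4 B=2 C=0 D=0 ZF=0 PC=2
Step 3: PC=2 exec 'ADD B, 3'. After: A=4 B=5 C=0 D=0 ZF=0 PC=3
Step 4: PC=3 exec 'MUL D, D'. After: A=4 B=5 C=0 D=0 ZF=1 PC=4
Step 5: PC=4 exec 'MUL B, B'. After: A=4 B=25 C=0 D=0 ZF=0 PC=5
First time PC=5: A=4

4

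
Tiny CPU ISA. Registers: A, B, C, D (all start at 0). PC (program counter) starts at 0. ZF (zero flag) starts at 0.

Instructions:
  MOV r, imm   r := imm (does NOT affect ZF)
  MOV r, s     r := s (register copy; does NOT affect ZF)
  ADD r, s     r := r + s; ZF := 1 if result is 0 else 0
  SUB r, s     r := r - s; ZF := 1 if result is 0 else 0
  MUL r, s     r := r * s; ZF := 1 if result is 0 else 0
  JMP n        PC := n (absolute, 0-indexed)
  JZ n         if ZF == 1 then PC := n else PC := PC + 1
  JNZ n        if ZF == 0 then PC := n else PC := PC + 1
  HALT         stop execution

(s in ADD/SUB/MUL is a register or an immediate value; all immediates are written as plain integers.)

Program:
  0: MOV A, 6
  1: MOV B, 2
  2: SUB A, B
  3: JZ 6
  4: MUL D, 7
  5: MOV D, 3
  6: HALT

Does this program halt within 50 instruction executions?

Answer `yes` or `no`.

Answer: yes

Derivation:
Step 1: PC=0 exec 'MOV A, 6'. After: A=6 B=0 C=0 D=0 ZF=0 PC=1
Step 2: PC=1 exec 'MOV B, 2'. After: A=6 B=2 C=0 D=0 ZF=0 PC=2
Step 3: PC=2 exec 'SUB A, B'. After: A=4 B=2 C=0 D=0 ZF=0 PC=3
Step 4: PC=3 exec 'JZ 6'. After: A=4 B=2 C=0 D=0 ZF=0 PC=4
Step 5: PC=4 exec 'MUL D, 7'. After: A=4 B=2 C=0 D=0 ZF=1 PC=5
Step 6: PC=5 exec 'MOV D, 3'. After: A=4 B=2 C=0 D=3 ZF=1 PC=6
Step 7: PC=6 exec 'HALT'. After: A=4 B=2 C=0 D=3 ZF=1 PC=6 HALTED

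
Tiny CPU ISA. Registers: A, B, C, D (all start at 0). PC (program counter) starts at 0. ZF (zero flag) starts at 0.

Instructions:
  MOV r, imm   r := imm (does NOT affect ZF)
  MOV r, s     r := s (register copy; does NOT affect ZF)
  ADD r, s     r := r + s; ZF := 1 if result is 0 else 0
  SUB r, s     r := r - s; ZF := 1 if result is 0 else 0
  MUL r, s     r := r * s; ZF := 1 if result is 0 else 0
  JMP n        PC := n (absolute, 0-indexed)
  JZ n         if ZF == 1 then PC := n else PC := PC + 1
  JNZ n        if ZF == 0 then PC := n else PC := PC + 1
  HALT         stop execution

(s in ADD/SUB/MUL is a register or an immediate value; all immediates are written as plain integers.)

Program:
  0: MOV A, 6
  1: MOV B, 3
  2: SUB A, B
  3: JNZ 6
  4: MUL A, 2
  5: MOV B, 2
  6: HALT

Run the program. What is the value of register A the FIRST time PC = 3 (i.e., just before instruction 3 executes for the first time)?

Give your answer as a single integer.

Step 1: PC=0 exec 'MOV A, 6'. After: A=6 B=0 C=0 D=0 ZF=0 PC=1
Step 2: PC=1 exec 'MOV B, 3'. After: A=6 B=3 C=0 D=0 ZF=0 PC=2
Step 3: PC=2 exec 'SUB A, B'. After: A=3 B=3 C=0 D=0 ZF=0 PC=3
First time PC=3: A=3

3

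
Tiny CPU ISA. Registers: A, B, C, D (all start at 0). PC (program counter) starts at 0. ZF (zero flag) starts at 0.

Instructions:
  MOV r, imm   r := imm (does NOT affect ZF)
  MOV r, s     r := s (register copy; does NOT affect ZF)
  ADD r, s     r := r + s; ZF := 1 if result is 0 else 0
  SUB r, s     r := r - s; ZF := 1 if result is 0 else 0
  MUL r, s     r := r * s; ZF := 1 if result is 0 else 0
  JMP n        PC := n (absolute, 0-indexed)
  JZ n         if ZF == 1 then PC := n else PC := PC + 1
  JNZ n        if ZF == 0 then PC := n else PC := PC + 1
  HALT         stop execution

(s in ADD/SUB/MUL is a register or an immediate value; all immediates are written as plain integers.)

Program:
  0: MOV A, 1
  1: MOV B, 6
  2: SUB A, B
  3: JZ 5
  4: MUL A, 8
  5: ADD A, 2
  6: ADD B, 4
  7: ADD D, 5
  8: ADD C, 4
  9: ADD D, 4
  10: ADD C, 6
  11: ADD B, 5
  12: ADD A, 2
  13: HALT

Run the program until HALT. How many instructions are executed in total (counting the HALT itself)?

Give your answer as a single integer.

Answer: 14

Derivation:
Step 1: PC=0 exec 'MOV A, 1'. After: A=1 B=0 C=0 D=0 ZF=0 PC=1
Step 2: PC=1 exec 'MOV B, 6'. After: A=1 B=6 C=0 D=0 ZF=0 PC=2
Step 3: PC=2 exec 'SUB A, B'. After: A=-5 B=6 C=0 D=0 ZF=0 PC=3
Step 4: PC=3 exec 'JZ 5'. After: A=-5 B=6 C=0 D=0 ZF=0 PC=4
Step 5: PC=4 exec 'MUL A, 8'. After: A=-40 B=6 C=0 D=0 ZF=0 PC=5
Step 6: PC=5 exec 'ADD A, 2'. After: A=-38 B=6 C=0 D=0 ZF=0 PC=6
Step 7: PC=6 exec 'ADD B, 4'. After: A=-38 B=10 C=0 D=0 ZF=0 PC=7
Step 8: PC=7 exec 'ADD D, 5'. After: A=-38 B=10 C=0 D=5 ZF=0 PC=8
Step 9: PC=8 exec 'ADD C, 4'. After: A=-38 B=10 C=4 D=5 ZF=0 PC=9
Step 10: PC=9 exec 'ADD D, 4'. After: A=-38 B=10 C=4 D=9 ZF=0 PC=10
Step 11: PC=10 exec 'ADD C, 6'. After: A=-38 B=10 C=10 D=9 ZF=0 PC=11
Step 12: PC=11 exec 'ADD B, 5'. After: A=-38 B=15 C=10 D=9 ZF=0 PC=12
Step 13: PC=12 exec 'ADD A, 2'. After: A=-36 B=15 C=10 D=9 ZF=0 PC=13
Step 14: PC=13 exec 'HALT'. After: A=-36 B=15 C=10 D=9 ZF=0 PC=13 HALTED
Total instructions executed: 14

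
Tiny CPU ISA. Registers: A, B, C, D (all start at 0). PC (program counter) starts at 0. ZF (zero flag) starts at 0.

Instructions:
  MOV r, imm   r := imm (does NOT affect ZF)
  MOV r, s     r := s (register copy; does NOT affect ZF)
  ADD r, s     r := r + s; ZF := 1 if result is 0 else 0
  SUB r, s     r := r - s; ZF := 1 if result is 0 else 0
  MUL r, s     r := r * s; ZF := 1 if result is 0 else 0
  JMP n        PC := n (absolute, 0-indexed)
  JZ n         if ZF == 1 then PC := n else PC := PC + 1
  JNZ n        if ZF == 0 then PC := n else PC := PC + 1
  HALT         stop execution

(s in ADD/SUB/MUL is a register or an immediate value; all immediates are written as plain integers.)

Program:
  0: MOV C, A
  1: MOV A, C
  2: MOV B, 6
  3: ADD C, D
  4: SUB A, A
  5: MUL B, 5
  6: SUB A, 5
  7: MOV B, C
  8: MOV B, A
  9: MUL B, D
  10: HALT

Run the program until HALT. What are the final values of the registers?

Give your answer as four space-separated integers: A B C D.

Answer: -5 0 0 0

Derivation:
Step 1: PC=0 exec 'MOV C, A'. After: A=0 B=0 C=0 D=0 ZF=0 PC=1
Step 2: PC=1 exec 'MOV A, C'. After: A=0 B=0 C=0 D=0 ZF=0 PC=2
Step 3: PC=2 exec 'MOV B, 6'. After: A=0 B=6 C=0 D=0 ZF=0 PC=3
Step 4: PC=3 exec 'ADD C, D'. After: A=0 B=6 C=0 D=0 ZF=1 PC=4
Step 5: PC=4 exec 'SUB A, A'. After: A=0 B=6 C=0 D=0 ZF=1 PC=5
Step 6: PC=5 exec 'MUL B, 5'. After: A=0 B=30 C=0 D=0 ZF=0 PC=6
Step 7: PC=6 exec 'SUB A, 5'. After: A=-5 B=30 C=0 D=0 ZF=0 PC=7
Step 8: PC=7 exec 'MOV B, C'. After: A=-5 B=0 C=0 D=0 ZF=0 PC=8
Step 9: PC=8 exec 'MOV B, A'. After: A=-5 B=-5 C=0 D=0 ZF=0 PC=9
Step 10: PC=9 exec 'MUL B, D'. After: A=-5 B=0 C=0 D=0 ZF=1 PC=10
Step 11: PC=10 exec 'HALT'. After: A=-5 B=0 C=0 D=0 ZF=1 PC=10 HALTED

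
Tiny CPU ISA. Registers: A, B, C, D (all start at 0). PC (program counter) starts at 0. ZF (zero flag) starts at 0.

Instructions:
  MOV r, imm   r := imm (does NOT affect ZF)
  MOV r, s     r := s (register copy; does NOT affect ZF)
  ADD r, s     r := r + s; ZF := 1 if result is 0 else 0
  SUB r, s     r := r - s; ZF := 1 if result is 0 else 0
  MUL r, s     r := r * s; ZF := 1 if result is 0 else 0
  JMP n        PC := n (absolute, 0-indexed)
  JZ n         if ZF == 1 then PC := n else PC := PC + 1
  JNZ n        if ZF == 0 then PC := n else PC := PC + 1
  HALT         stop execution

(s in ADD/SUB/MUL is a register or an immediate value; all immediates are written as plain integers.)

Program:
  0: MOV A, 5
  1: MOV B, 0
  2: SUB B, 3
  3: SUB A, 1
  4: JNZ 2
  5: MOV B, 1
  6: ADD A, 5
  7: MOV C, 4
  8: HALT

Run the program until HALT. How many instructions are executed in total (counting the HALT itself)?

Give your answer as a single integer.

Step 1: PC=0 exec 'MOV A, 5'. After: A=5 B=0 C=0 D=0 ZF=0 PC=1
Step 2: PC=1 exec 'MOV B, 0'. After: A=5 B=0 C=0 D=0 ZF=0 PC=2
Step 3: PC=2 exec 'SUB B, 3'. After: A=5 B=-3 C=0 D=0 ZF=0 PC=3
Step 4: PC=3 exec 'SUB A, 1'. After: A=4 B=-3 C=0 D=0 ZF=0 PC=4
Step 5: PC=4 exec 'JNZ 2'. After: A=4 B=-3 C=0 D=0 ZF=0 PC=2
Step 6: PC=2 exec 'SUB B, 3'. After: A=4 B=-6 C=0 D=0 ZF=0 PC=3
Step 7: PC=3 exec 'SUB A, 1'. After: A=3 B=-6 C=0 D=0 ZF=0 PC=4
Step 8: PC=4 exec 'JNZ 2'. After: A=3 B=-6 C=0 D=0 ZF=0 PC=2
Step 9: PC=2 exec 'SUB B, 3'. After: A=3 B=-9 C=0 D=0 ZF=0 PC=3
Step 10: PC=3 exec 'SUB A, 1'. After: A=2 B=-9 C=0 D=0 ZF=0 PC=4
Step 11: PC=4 exec 'JNZ 2'. After: A=2 B=-9 C=0 D=0 ZF=0 PC=2
Step 12: PC=2 exec 'SUB B, 3'. After: A=2 B=-12 C=0 D=0 ZF=0 PC=3
Step 13: PC=3 exec 'SUB A, 1'. After: A=1 B=-12 C=0 D=0 ZF=0 PC=4
Step 14: PC=4 exec 'JNZ 2'. After: A=1 B=-12 C=0 D=0 ZF=0 PC=2
Step 15: PC=2 exec 'SUB B, 3'. After: A=1 B=-15 C=0 D=0 ZF=0 PC=3
Step 16: PC=3 exec 'SUB A, 1'. After: A=0 B=-15 C=0 D=0 ZF=1 PC=4
Step 17: PC=4 exec 'JNZ 2'. After: A=0 B=-15 C=0 D=0 ZF=1 PC=5
Step 18: PC=5 exec 'MOV B, 1'. After: A=0 B=1 C=0 D=0 ZF=1 PC=6
Step 19: PC=6 exec 'ADD A, 5'. After: A=5 B=1 C=0 D=0 ZF=0 PC=7
Step 20: PC=7 exec 'MOV C, 4'. After: A=5 B=1 C=4 D=0 ZF=0 PC=8
Step 21: PC=8 exec 'HALT'. After: A=5 B=1 C=4 D=0 ZF=0 PC=8 HALTED
Total instructions executed: 21

Answer: 21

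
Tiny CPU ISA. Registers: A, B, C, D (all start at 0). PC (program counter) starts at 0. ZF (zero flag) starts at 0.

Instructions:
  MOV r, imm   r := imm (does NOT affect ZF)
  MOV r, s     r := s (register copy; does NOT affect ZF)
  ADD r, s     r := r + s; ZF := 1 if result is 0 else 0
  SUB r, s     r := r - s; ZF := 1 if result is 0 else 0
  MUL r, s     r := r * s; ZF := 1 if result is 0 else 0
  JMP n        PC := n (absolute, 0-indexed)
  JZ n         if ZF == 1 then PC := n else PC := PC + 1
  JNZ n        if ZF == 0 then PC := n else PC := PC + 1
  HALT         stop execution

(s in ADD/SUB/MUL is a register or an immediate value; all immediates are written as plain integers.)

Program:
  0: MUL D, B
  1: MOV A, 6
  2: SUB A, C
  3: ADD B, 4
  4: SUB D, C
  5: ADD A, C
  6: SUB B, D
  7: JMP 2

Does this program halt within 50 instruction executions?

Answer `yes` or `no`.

Step 1: PC=0 exec 'MUL D, B'. After: A=0 B=0 C=0 D=0 ZF=1 PC=1
Step 2: PC=1 exec 'MOV A, 6'. After: A=6 B=0 C=0 D=0 ZF=1 PC=2
Step 3: PC=2 exec 'SUB A, C'. After: A=6 B=0 C=0 D=0 ZF=0 PC=3
Step 4: PC=3 exec 'ADD B, 4'. After: A=6 B=4 C=0 D=0 ZF=0 PC=4
Step 5: PC=4 exec 'SUB D, C'. After: A=6 B=4 C=0 D=0 ZF=1 PC=5
Step 6: PC=5 exec 'ADD A, C'. After: A=6 B=4 C=0 D=0 ZF=0 PC=6
Step 7: PC=6 exec 'SUB B, D'. After: A=6 B=4 C=0 D=0 ZF=0 PC=7
Step 8: PC=7 exec 'JMP 2'. After: A=6 B=4 C=0 D=0 ZF=0 PC=2
Step 9: PC=2 exec 'SUB A, C'. After: A=6 B=4 C=0 D=0 ZF=0 PC=3
Step 10: PC=3 exec 'ADD B, 4'. After: A=6 B=8 C=0 D=0 ZF=0 PC=4
Step 11: PC=4 exec 'SUB D, C'. After: A=6 B=8 C=0 D=0 ZF=1 PC=5
Step 12: PC=5 exec 'ADD A, C'. After: A=6 B=8 C=0 D=0 ZF=0 PC=6
Step 13: PC=6 exec 'SUB B, D'. After: A=6 B=8 C=0 D=0 ZF=0 PC=7
Step 14: PC=7 exec 'JMP 2'. After: A=6 B=8 C=0 D=0 ZF=0 PC=2
Step 15: PC=2 exec 'SUB A, C'. After: A=6 B=8 C=0 D=0 ZF=0 PC=3
After 50 steps: not halted. PC revisits the same instructions with no path to HALT; will never halt.

Answer: no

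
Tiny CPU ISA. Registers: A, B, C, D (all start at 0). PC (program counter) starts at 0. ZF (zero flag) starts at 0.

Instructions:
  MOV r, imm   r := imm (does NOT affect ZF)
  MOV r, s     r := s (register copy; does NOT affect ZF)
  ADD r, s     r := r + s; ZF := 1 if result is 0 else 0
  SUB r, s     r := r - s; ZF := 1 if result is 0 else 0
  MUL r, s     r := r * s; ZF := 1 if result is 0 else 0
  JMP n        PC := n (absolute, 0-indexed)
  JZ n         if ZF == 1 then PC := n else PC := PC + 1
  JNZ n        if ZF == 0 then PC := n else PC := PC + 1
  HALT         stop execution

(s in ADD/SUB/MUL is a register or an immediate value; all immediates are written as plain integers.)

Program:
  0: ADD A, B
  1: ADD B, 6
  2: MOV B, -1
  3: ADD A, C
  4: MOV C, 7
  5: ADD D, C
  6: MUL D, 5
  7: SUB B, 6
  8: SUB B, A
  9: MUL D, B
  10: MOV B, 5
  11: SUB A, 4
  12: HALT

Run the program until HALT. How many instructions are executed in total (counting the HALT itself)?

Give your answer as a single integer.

Answer: 13

Derivation:
Step 1: PC=0 exec 'ADD A, B'. After: A=0 B=0 C=0 D=0 ZF=1 PC=1
Step 2: PC=1 exec 'ADD B, 6'. After: A=0 B=6 C=0 D=0 ZF=0 PC=2
Step 3: PC=2 exec 'MOV B, -1'. After: A=0 B=-1 C=0 D=0 ZF=0 PC=3
Step 4: PC=3 exec 'ADD A, C'. After: A=0 B=-1 C=0 D=0 ZF=1 PC=4
Step 5: PC=4 exec 'MOV C, 7'. After: A=0 B=-1 C=7 D=0 ZF=1 PC=5
Step 6: PC=5 exec 'ADD D, C'. After: A=0 B=-1 C=7 D=7 ZF=0 PC=6
Step 7: PC=6 exec 'MUL D, 5'. After: A=0 B=-1 C=7 D=35 ZF=0 PC=7
Step 8: PC=7 exec 'SUB B, 6'. After: A=0 B=-7 C=7 D=35 ZF=0 PC=8
Step 9: PC=8 exec 'SUB B, A'. After: A=0 B=-7 C=7 D=35 ZF=0 PC=9
Step 10: PC=9 exec 'MUL D, B'. After: A=0 B=-7 C=7 D=-245 ZF=0 PC=10
Step 11: PC=10 exec 'MOV B, 5'. After: A=0 B=5 C=7 D=-245 ZF=0 PC=11
Step 12: PC=11 exec 'SUB A, 4'. After: A=-4 B=5 C=7 D=-245 ZF=0 PC=12
Step 13: PC=12 exec 'HALT'. After: A=-4 B=5 C=7 D=-245 ZF=0 PC=12 HALTED
Total instructions executed: 13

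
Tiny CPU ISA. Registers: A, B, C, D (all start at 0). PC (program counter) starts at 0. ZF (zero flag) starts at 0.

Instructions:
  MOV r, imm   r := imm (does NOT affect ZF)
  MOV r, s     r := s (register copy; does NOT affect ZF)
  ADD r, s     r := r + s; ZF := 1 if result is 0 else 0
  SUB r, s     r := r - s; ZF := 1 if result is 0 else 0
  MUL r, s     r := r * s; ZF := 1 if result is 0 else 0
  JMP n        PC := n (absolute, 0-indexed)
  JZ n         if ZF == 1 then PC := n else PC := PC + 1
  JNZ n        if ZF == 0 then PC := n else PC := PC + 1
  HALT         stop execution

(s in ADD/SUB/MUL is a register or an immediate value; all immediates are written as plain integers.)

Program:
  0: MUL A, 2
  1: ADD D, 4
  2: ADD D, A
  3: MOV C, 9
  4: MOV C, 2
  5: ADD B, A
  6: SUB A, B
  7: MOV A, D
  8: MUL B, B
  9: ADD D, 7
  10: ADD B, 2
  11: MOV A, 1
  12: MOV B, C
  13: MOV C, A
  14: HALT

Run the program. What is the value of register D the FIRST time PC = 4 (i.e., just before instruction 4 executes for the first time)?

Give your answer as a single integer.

Step 1: PC=0 exec 'MUL A, 2'. After: A=0 B=0 C=0 D=0 ZF=1 PC=1
Step 2: PC=1 exec 'ADD D, 4'. After: A=0 B=0 C=0 D=4 ZF=0 PC=2
Step 3: PC=2 exec 'ADD D, A'. After: A=0 B=0 C=0 D=4 ZF=0 PC=3
Step 4: PC=3 exec 'MOV C, 9'. After: A=0 B=0 C=9 D=4 ZF=0 PC=4
First time PC=4: D=4

4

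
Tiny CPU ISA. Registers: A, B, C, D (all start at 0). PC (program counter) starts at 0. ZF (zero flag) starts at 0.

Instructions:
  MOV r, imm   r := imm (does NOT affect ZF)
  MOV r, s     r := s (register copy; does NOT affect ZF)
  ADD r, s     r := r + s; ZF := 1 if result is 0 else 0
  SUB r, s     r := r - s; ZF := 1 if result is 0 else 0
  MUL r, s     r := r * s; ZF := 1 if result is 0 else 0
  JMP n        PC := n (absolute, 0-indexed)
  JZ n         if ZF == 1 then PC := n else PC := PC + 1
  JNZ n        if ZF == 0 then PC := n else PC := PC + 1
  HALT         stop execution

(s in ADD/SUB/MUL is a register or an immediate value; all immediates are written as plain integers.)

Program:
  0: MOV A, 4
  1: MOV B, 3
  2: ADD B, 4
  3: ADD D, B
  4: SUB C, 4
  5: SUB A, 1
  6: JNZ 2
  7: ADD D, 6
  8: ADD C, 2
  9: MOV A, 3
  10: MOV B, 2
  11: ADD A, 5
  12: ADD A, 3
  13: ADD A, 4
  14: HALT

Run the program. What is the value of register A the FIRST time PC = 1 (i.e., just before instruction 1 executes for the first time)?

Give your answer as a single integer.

Step 1: PC=0 exec 'MOV A, 4'. After: A=4 B=0 C=0 D=0 ZF=0 PC=1
First time PC=1: A=4

4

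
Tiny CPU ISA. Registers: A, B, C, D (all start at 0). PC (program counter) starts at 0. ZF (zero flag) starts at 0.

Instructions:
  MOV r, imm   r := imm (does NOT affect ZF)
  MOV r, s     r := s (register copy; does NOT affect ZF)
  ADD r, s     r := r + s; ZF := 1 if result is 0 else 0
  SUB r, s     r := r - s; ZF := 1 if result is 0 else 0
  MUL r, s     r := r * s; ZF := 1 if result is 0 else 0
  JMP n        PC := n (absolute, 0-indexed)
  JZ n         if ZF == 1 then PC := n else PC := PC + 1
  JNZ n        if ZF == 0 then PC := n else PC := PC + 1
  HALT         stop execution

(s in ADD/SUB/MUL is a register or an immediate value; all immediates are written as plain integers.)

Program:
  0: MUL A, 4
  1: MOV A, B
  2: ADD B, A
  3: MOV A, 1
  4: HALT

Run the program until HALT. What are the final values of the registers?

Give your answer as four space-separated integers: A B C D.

Answer: 1 0 0 0

Derivation:
Step 1: PC=0 exec 'MUL A, 4'. After: A=0 B=0 C=0 D=0 ZF=1 PC=1
Step 2: PC=1 exec 'MOV A, B'. After: A=0 B=0 C=0 D=0 ZF=1 PC=2
Step 3: PC=2 exec 'ADD B, A'. After: A=0 B=0 C=0 D=0 ZF=1 PC=3
Step 4: PC=3 exec 'MOV A, 1'. After: A=1 B=0 C=0 D=0 ZF=1 PC=4
Step 5: PC=4 exec 'HALT'. After: A=1 B=0 C=0 D=0 ZF=1 PC=4 HALTED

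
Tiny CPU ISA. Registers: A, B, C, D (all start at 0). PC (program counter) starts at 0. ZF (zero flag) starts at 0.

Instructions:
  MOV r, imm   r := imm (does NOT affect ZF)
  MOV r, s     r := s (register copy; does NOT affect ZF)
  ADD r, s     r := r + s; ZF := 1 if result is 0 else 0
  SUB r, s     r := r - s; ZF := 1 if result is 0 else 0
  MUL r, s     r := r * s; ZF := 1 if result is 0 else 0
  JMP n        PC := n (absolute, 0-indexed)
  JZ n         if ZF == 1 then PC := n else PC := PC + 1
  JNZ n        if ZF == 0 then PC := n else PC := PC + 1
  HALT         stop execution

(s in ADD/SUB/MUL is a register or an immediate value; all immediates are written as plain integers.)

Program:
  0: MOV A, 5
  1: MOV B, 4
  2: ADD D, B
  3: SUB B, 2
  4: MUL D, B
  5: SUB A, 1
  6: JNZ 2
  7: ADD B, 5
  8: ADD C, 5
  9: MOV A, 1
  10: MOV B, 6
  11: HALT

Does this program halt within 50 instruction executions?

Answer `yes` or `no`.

Step 1: PC=0 exec 'MOV A, 5'. After: A=5 B=0 C=0 D=0 ZF=0 PC=1
Step 2: PC=1 exec 'MOV B, 4'. After: A=5 B=4 C=0 D=0 ZF=0 PC=2
Step 3: PC=2 exec 'ADD D, B'. After: A=5 B=4 C=0 D=4 ZF=0 PC=3
Step 4: PC=3 exec 'SUB B, 2'. After: A=5 B=2 C=0 D=4 ZF=0 PC=4
Step 5: PC=4 exec 'MUL D, B'. After: A=5 B=2 C=0 D=8 ZF=0 PC=5
Step 6: PC=5 exec 'SUB A, 1'. After: A=4 B=2 C=0 D=8 ZF=0 PC=6
Step 7: PC=6 exec 'JNZ 2'. After: A=4 B=2 C=0 D=8 ZF=0 PC=2
Step 8: PC=2 exec 'ADD D, B'. After: A=4 B=2 C=0 D=10 ZF=0 PC=3
Step 9: PC=3 exec 'SUB B, 2'. After: A=4 B=0 C=0 D=10 ZF=1 PC=4
Step 10: PC=4 exec 'MUL D, B'. After: A=4 B=0 C=0 D=0 ZF=1 PC=5
Step 11: PC=5 exec 'SUB A, 1'. After: A=3 B=0 C=0 D=0 ZF=0 PC=6
Step 12: PC=6 exec 'JNZ 2'. After: A=3 B=0 C=0 D=0 ZF=0 PC=2
Step 13: PC=2 exec 'ADD D, B'. After: A=3 B=0 C=0 D=0 ZF=1 PC=3
Step 14: PC=3 exec 'SUB B, 2'. After: A=3 B=-2 C=0 D=0 ZF=0 PC=4
Step 15: PC=4 exec 'MUL D, B'. After: A=3 B=-2 C=0 D=0 ZF=1 PC=5
Step 16: PC=5 exec 'SUB A, 1'. After: A=2 B=-2 C=0 D=0 ZF=0 PC=6
Step 17: PC=6 exec 'JNZ 2'. After: A=2 B=-2 C=0 D=0 ZF=0 PC=2
Step 18: PC=2 exec 'ADD D, B'. After: A=2 B=-2 C=0 D=-2 ZF=0 PC=3
Step 19: PC=3 exec 'SUB B, 2'. After: A=2 B=-4 C=0 D=-2 ZF=0 PC=4
Step 20: PC=4 exec 'MUL D, B'. After: A=2 B=-4 C=0 D=8 ZF=0 PC=5
Step 21: PC=5 exec 'SUB A, 1'. After: A=1 B=-4 C=0 D=8 ZF=0 PC=6
Step 22: PC=6 exec 'JNZ 2'. After: A=1 B=-4 C=0 D=8 ZF=0 PC=2
Step 23: PC=2 exec 'ADD D, B'. After: A=1 B=-4 C=0 D=4 ZF=0 PC=3
Step 24: PC=3 exec 'SUB B, 2'. After: A=1 B=-6 C=0 D=4 ZF=0 PC=4
Step 25: PC=4 exec 'MUL D, B'. After: A=1 B=-6 C=0 D=-24 ZF=0 PC=5
Step 26: PC=5 exec 'SUB A, 1'. After: A=0 B=-6 C=0 D=-24 ZF=1 PC=6
Step 27: PC=6 exec 'JNZ 2'. After: A=0 B=-6 C=0 D=-24 ZF=1 PC=7
Step 28: PC=7 exec 'ADD B, 5'. After: A=0 B=-1 C=0 D=-24 ZF=0 PC=8
Step 29: PC=8 exec 'ADD C, 5'. After: A=0 B=-1 C=5 D=-24 ZF=0 PC=9
Step 30: PC=9 exec 'MOV A, 1'. After: A=1 B=-1 C=5 D=-24 ZF=0 PC=10
Step 31: PC=10 exec 'MOV B, 6'. After: A=1 B=6 C=5 D=-24 ZF=0 PC=11
Step 32: PC=11 exec 'HALT'. After: A=1 B=6 C=5 D=-24 ZF=0 PC=11 HALTED

Answer: yes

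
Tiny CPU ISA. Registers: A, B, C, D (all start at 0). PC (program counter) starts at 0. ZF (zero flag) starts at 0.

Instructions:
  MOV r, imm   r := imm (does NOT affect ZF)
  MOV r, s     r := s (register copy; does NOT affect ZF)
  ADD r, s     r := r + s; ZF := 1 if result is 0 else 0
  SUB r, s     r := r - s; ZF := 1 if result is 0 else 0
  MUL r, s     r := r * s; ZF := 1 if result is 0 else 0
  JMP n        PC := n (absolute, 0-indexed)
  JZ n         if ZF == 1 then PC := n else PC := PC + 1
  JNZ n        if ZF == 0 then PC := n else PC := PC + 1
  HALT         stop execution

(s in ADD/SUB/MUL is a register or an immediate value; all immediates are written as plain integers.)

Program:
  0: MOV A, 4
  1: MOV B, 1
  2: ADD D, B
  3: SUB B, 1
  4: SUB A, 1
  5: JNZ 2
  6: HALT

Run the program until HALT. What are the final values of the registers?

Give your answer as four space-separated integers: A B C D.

Answer: 0 -3 0 -2

Derivation:
Step 1: PC=0 exec 'MOV A, 4'. After: A=4 B=0 C=0 D=0 ZF=0 PC=1
Step 2: PC=1 exec 'MOV B, 1'. After: A=4 B=1 C=0 D=0 ZF=0 PC=2
Step 3: PC=2 exec 'ADD D, B'. After: A=4 B=1 C=0 D=1 ZF=0 PC=3
Step 4: PC=3 exec 'SUB B, 1'. After: A=4 B=0 C=0 D=1 ZF=1 PC=4
Step 5: PC=4 exec 'SUB A, 1'. After: A=3 B=0 C=0 D=1 ZF=0 PC=5
Step 6: PC=5 exec 'JNZ 2'. After: A=3 B=0 C=0 D=1 ZF=0 PC=2
Step 7: PC=2 exec 'ADD D, B'. After: A=3 B=0 C=0 D=1 ZF=0 PC=3
Step 8: PC=3 exec 'SUB B, 1'. After: A=3 B=-1 C=0 D=1 ZF=0 PC=4
Step 9: PC=4 exec 'SUB A, 1'. After: A=2 B=-1 C=0 D=1 ZF=0 PC=5
Step 10: PC=5 exec 'JNZ 2'. After: A=2 B=-1 C=0 D=1 ZF=0 PC=2
Step 11: PC=2 exec 'ADD D, B'. After: A=2 B=-1 C=0 D=0 ZF=1 PC=3
Step 12: PC=3 exec 'SUB B, 1'. After: A=2 B=-2 C=0 D=0 ZF=0 PC=4
Step 13: PC=4 exec 'SUB A, 1'. After: A=1 B=-2 C=0 D=0 ZF=0 PC=5
Step 14: PC=5 exec 'JNZ 2'. After: A=1 B=-2 C=0 D=0 ZF=0 PC=2
Step 15: PC=2 exec 'ADD D, B'. After: A=1 B=-2 C=0 D=-2 ZF=0 PC=3
Step 16: PC=3 exec 'SUB B, 1'. After: A=1 B=-3 C=0 D=-2 ZF=0 PC=4
Step 17: PC=4 exec 'SUB A, 1'. After: A=0 B=-3 C=0 D=-2 ZF=1 PC=5
Step 18: PC=5 exec 'JNZ 2'. After: A=0 B=-3 C=0 D=-2 ZF=1 PC=6
Step 19: PC=6 exec 'HALT'. After: A=0 B=-3 C=0 D=-2 ZF=1 PC=6 HALTED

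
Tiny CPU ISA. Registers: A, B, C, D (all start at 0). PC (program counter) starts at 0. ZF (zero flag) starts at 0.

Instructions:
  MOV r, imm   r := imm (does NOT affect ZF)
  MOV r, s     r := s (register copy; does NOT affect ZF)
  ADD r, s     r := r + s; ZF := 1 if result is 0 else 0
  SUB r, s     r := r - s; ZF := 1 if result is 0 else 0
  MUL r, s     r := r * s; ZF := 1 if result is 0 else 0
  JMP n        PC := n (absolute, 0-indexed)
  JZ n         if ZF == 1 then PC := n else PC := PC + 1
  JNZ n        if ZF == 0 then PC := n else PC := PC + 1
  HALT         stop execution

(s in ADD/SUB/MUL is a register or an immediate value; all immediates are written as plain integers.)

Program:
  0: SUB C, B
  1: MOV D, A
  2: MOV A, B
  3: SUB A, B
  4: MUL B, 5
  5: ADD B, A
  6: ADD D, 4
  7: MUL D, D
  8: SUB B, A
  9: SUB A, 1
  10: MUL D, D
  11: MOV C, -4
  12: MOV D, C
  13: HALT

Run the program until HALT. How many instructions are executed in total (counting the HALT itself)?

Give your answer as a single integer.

Step 1: PC=0 exec 'SUB C, B'. After: A=0 B=0 C=0 D=0 ZF=1 PC=1
Step 2: PC=1 exec 'MOV D, A'. After: A=0 B=0 C=0 D=0 ZF=1 PC=2
Step 3: PC=2 exec 'MOV A, B'. After: A=0 B=0 C=0 D=0 ZF=1 PC=3
Step 4: PC=3 exec 'SUB A, B'. After: A=0 B=0 C=0 D=0 ZF=1 PC=4
Step 5: PC=4 exec 'MUL B, 5'. After: A=0 B=0 C=0 D=0 ZF=1 PC=5
Step 6: PC=5 exec 'ADD B, A'. After: A=0 B=0 C=0 D=0 ZF=1 PC=6
Step 7: PC=6 exec 'ADD D, 4'. After: A=0 B=0 C=0 D=4 ZF=0 PC=7
Step 8: PC=7 exec 'MUL D, D'. After: A=0 B=0 C=0 D=16 ZF=0 PC=8
Step 9: PC=8 exec 'SUB B, A'. After: A=0 B=0 C=0 D=16 ZF=1 PC=9
Step 10: PC=9 exec 'SUB A, 1'. After: A=-1 B=0 C=0 D=16 ZF=0 PC=10
Step 11: PC=10 exec 'MUL D, D'. After: A=-1 B=0 C=0 D=256 ZF=0 PC=11
Step 12: PC=11 exec 'MOV C, -4'. After: A=-1 B=0 C=-4 D=256 ZF=0 PC=12
Step 13: PC=12 exec 'MOV D, C'. After: A=-1 B=0 C=-4 D=-4 ZF=0 PC=13
Step 14: PC=13 exec 'HALT'. After: A=-1 B=0 C=-4 D=-4 ZF=0 PC=13 HALTED
Total instructions executed: 14

Answer: 14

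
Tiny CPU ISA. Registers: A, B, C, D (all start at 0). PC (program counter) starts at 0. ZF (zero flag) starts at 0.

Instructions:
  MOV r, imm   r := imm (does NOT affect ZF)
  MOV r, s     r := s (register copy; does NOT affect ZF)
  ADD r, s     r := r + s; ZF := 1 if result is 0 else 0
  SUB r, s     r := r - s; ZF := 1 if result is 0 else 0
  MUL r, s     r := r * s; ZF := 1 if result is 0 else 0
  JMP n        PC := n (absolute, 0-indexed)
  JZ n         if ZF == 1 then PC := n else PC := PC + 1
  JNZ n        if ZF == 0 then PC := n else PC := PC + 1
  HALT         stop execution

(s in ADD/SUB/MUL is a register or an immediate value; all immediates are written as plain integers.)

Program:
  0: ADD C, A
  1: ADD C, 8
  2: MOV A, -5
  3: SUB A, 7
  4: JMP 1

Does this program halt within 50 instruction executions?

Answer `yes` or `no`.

Answer: no

Derivation:
Step 1: PC=0 exec 'ADD C, A'. After: A=0 B=0 C=0 D=0 ZF=1 PC=1
Step 2: PC=1 exec 'ADD C, 8'. After: A=0 B=0 C=8 D=0 ZF=0 PC=2
Step 3: PC=2 exec 'MOV A, -5'. After: A=-5 B=0 C=8 D=0 ZF=0 PC=3
Step 4: PC=3 exec 'SUB A, 7'. After: A=-12 B=0 C=8 D=0 ZF=0 PC=4
Step 5: PC=4 exec 'JMP 1'. After: A=-12 B=0 C=8 D=0 ZF=0 PC=1
Step 6: PC=1 exec 'ADD C, 8'. After: A=-12 B=0 C=16 D=0 ZF=0 PC=2
Step 7: PC=2 exec 'MOV A, -5'. After: A=-5 B=0 C=16 D=0 ZF=0 PC=3
Step 8: PC=3 exec 'SUB A, 7'. After: A=-12 B=0 C=16 D=0 ZF=0 PC=4
Step 9: PC=4 exec 'JMP 1'. After: A=-12 B=0 C=16 D=0 ZF=0 PC=1
Step 10: PC=1 exec 'ADD C, 8'. After: A=-12 B=0 C=24 D=0 ZF=0 PC=2
Step 11: PC=2 exec 'MOV A, -5'. After: A=-5 B=0 C=24 D=0 ZF=0 PC=3
Step 12: PC=3 exec 'SUB A, 7'. After: A=-12 B=0 C=24 D=0 ZF=0 PC=4
Step 13: PC=4 exec 'JMP 1'. After: A=-12 B=0 C=24 D=0 ZF=0 PC=1
Step 14: PC=1 exec 'ADD C, 8'. After: A=-12 B=0 C=32 D=0 ZF=0 PC=2
Step 15: PC=2 exec 'MOV A, -5'. After: A=-5 B=0 C=32 D=0 ZF=0 PC=3
After 50 steps: not halted. PC revisits the same instructions with no path to HALT; will never halt.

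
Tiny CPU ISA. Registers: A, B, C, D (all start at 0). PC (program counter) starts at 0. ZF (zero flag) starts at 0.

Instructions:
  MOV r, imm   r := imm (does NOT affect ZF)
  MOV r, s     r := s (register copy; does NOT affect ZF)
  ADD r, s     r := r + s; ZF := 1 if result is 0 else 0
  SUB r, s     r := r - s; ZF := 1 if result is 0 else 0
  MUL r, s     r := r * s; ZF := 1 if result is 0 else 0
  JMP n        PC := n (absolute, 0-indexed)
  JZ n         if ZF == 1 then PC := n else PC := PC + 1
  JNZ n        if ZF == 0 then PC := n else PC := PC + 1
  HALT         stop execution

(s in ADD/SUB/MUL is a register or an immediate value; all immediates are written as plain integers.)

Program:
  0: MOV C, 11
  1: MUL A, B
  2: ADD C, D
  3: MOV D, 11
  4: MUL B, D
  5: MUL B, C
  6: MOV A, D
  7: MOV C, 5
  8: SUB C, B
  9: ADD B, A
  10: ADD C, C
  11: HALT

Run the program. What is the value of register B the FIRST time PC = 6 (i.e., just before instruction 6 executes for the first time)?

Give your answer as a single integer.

Step 1: PC=0 exec 'MOV C, 11'. After: A=0 B=0 C=11 D=0 ZF=0 PC=1
Step 2: PC=1 exec 'MUL A, B'. After: A=0 B=0 C=11 D=0 ZF=1 PC=2
Step 3: PC=2 exec 'ADD C, D'. After: A=0 B=0 C=11 D=0 ZF=0 PC=3
Step 4: PC=3 exec 'MOV D, 11'. After: A=0 B=0 C=11 D=11 ZF=0 PC=4
Step 5: PC=4 exec 'MUL B, D'. After: A=0 B=0 C=11 D=11 ZF=1 PC=5
Step 6: PC=5 exec 'MUL B, C'. After: A=0 B=0 C=11 D=11 ZF=1 PC=6
First time PC=6: B=0

0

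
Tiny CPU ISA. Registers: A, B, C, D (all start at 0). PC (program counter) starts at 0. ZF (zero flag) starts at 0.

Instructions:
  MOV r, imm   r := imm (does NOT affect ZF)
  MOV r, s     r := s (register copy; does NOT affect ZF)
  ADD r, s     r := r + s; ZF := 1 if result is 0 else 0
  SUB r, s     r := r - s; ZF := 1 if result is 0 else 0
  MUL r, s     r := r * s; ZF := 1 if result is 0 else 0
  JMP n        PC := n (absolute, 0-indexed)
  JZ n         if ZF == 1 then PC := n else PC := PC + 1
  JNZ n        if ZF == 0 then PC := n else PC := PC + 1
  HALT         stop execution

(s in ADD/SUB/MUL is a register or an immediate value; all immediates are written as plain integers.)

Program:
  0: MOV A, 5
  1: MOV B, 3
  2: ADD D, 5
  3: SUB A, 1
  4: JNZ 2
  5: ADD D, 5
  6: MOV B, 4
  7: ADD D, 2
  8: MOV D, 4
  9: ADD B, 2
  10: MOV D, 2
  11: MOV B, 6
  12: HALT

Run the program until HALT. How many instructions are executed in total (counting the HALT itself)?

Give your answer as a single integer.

Step 1: PC=0 exec 'MOV A, 5'. After: A=5 B=0 C=0 D=0 ZF=0 PC=1
Step 2: PC=1 exec 'MOV B, 3'. After: A=5 B=3 C=0 D=0 ZF=0 PC=2
Step 3: PC=2 exec 'ADD D, 5'. After: A=5 B=3 C=0 D=5 ZF=0 PC=3
Step 4: PC=3 exec 'SUB A, 1'. After: A=4 B=3 C=0 D=5 ZF=0 PC=4
Step 5: PC=4 exec 'JNZ 2'. After: A=4 B=3 C=0 D=5 ZF=0 PC=2
Step 6: PC=2 exec 'ADD D, 5'. After: A=4 B=3 C=0 D=10 ZF=0 PC=3
Step 7: PC=3 exec 'SUB A, 1'. After: A=3 B=3 C=0 D=10 ZF=0 PC=4
Step 8: PC=4 exec 'JNZ 2'. After: A=3 B=3 C=0 D=10 ZF=0 PC=2
Step 9: PC=2 exec 'ADD D, 5'. After: A=3 B=3 C=0 D=15 ZF=0 PC=3
Step 10: PC=3 exec 'SUB A, 1'. After: A=2 B=3 C=0 D=15 ZF=0 PC=4
Step 11: PC=4 exec 'JNZ 2'. After: A=2 B=3 C=0 D=15 ZF=0 PC=2
Step 12: PC=2 exec 'ADD D, 5'. After: A=2 B=3 C=0 D=20 ZF=0 PC=3
Step 13: PC=3 exec 'SUB A, 1'. After: A=1 B=3 C=0 D=20 ZF=0 PC=4
Step 14: PC=4 exec 'JNZ 2'. After: A=1 B=3 C=0 D=20 ZF=0 PC=2
Step 15: PC=2 exec 'ADD D, 5'. After: A=1 B=3 C=0 D=25 ZF=0 PC=3
Step 16: PC=3 exec 'SUB A, 1'. After: A=0 B=3 C=0 D=25 ZF=1 PC=4
Step 17: PC=4 exec 'JNZ 2'. After: A=0 B=3 C=0 D=25 ZF=1 PC=5
Step 18: PC=5 exec 'ADD D, 5'. After: A=0 B=3 C=0 D=30 ZF=0 PC=6
Step 19: PC=6 exec 'MOV B, 4'. After: A=0 B=4 C=0 D=30 ZF=0 PC=7
Step 20: PC=7 exec 'ADD D, 2'. After: A=0 B=4 C=0 D=32 ZF=0 PC=8
Step 21: PC=8 exec 'MOV D, 4'. After: A=0 B=4 C=0 D=4 ZF=0 PC=9
Step 22: PC=9 exec 'ADD B, 2'. After: A=0 B=6 C=0 D=4 ZF=0 PC=10
Step 23: PC=10 exec 'MOV D, 2'. After: A=0 B=6 C=0 D=2 ZF=0 PC=11
Step 24: PC=11 exec 'MOV B, 6'. After: A=0 B=6 C=0 D=2 ZF=0 PC=12
Step 25: PC=12 exec 'HALT'. After: A=0 B=6 C=0 D=2 ZF=0 PC=12 HALTED
Total instructions executed: 25

Answer: 25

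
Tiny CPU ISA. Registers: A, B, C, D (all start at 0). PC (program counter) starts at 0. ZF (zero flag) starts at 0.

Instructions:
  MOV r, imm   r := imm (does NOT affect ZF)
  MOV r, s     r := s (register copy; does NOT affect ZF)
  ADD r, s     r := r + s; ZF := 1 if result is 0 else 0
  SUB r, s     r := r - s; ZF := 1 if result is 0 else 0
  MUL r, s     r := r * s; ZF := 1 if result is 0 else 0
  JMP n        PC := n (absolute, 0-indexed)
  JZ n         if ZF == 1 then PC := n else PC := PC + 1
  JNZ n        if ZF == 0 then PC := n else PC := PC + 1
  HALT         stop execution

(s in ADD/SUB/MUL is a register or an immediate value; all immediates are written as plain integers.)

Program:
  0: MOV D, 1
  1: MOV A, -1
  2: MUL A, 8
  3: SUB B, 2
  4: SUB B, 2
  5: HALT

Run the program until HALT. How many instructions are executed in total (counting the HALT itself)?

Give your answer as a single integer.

Step 1: PC=0 exec 'MOV D, 1'. After: A=0 B=0 C=0 D=1 ZF=0 PC=1
Step 2: PC=1 exec 'MOV A, -1'. After: A=-1 B=0 C=0 D=1 ZF=0 PC=2
Step 3: PC=2 exec 'MUL A, 8'. After: A=-8 B=0 C=0 D=1 ZF=0 PC=3
Step 4: PC=3 exec 'SUB B, 2'. After: A=-8 B=-2 C=0 D=1 ZF=0 PC=4
Step 5: PC=4 exec 'SUB B, 2'. After: A=-8 B=-4 C=0 D=1 ZF=0 PC=5
Step 6: PC=5 exec 'HALT'. After: A=-8 B=-4 C=0 D=1 ZF=0 PC=5 HALTED
Total instructions executed: 6

Answer: 6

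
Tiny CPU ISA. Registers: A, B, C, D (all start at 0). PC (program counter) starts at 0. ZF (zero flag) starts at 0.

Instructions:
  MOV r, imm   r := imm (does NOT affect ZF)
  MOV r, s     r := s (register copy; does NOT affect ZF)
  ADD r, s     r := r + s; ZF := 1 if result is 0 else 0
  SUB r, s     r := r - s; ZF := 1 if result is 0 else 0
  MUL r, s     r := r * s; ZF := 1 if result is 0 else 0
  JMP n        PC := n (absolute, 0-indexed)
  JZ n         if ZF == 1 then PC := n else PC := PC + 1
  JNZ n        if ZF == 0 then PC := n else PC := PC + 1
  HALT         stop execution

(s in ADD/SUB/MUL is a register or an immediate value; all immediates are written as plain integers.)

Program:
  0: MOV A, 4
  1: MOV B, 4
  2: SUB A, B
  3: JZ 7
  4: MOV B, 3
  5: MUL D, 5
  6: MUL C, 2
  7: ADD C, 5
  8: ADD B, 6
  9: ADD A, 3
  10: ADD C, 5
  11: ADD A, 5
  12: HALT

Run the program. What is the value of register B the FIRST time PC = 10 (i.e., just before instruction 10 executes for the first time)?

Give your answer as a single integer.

Step 1: PC=0 exec 'MOV A, 4'. After: A=4 B=0 C=0 D=0 ZF=0 PC=1
Step 2: PC=1 exec 'MOV B, 4'. After: A=4 B=4 C=0 D=0 ZF=0 PC=2
Step 3: PC=2 exec 'SUB A, B'. After: A=0 B=4 C=0 D=0 ZF=1 PC=3
Step 4: PC=3 exec 'JZ 7'. After: A=0 B=4 C=0 D=0 ZF=1 PC=7
Step 5: PC=7 exec 'ADD C, 5'. After: A=0 B=4 C=5 D=0 ZF=0 PC=8
Step 6: PC=8 exec 'ADD B, 6'. After: A=0 B=10 C=5 D=0 ZF=0 PC=9
Step 7: PC=9 exec 'ADD A, 3'. After: A=3 B=10 C=5 D=0 ZF=0 PC=10
First time PC=10: B=10

10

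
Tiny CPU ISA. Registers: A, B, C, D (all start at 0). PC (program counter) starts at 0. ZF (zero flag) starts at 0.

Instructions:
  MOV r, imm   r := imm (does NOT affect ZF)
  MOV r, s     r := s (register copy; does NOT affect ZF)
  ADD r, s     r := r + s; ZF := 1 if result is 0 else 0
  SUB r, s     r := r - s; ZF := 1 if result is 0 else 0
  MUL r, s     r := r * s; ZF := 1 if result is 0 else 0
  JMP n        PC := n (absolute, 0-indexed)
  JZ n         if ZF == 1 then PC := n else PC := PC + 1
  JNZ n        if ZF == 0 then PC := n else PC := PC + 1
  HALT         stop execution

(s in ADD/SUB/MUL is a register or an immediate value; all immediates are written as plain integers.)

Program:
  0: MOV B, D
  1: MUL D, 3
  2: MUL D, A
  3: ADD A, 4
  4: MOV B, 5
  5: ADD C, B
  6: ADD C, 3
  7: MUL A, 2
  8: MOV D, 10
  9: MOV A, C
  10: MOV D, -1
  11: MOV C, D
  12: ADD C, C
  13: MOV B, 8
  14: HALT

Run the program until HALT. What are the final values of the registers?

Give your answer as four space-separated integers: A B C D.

Step 1: PC=0 exec 'MOV B, D'. After: A=0 B=0 C=0 D=0 ZF=0 PC=1
Step 2: PC=1 exec 'MUL D, 3'. After: A=0 B=0 C=0 D=0 ZF=1 PC=2
Step 3: PC=2 exec 'MUL D, A'. After: A=0 B=0 C=0 D=0 ZF=1 PC=3
Step 4: PC=3 exec 'ADD A, 4'. After: A=4 B=0 C=0 D=0 ZF=0 PC=4
Step 5: PC=4 exec 'MOV B, 5'. After: A=4 B=5 C=0 D=0 ZF=0 PC=5
Step 6: PC=5 exec 'ADD C, B'. After: A=4 B=5 C=5 D=0 ZF=0 PC=6
Step 7: PC=6 exec 'ADD C, 3'. After: A=4 B=5 C=8 D=0 ZF=0 PC=7
Step 8: PC=7 exec 'MUL A, 2'. After: A=8 B=5 C=8 D=0 ZF=0 PC=8
Step 9: PC=8 exec 'MOV D, 10'. After: A=8 B=5 C=8 D=10 ZF=0 PC=9
Step 10: PC=9 exec 'MOV A, C'. After: A=8 B=5 C=8 D=10 ZF=0 PC=10
Step 11: PC=10 exec 'MOV D, -1'. After: A=8 B=5 C=8 D=-1 ZF=0 PC=11
Step 12: PC=11 exec 'MOV C, D'. After: A=8 B=5 C=-1 D=-1 ZF=0 PC=12
Step 13: PC=12 exec 'ADD C, C'. After: A=8 B=5 C=-2 D=-1 ZF=0 PC=13
Step 14: PC=13 exec 'MOV B, 8'. After: A=8 B=8 C=-2 D=-1 ZF=0 PC=14
Step 15: PC=14 exec 'HALT'. After: A=8 B=8 C=-2 D=-1 ZF=0 PC=14 HALTED

Answer: 8 8 -2 -1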